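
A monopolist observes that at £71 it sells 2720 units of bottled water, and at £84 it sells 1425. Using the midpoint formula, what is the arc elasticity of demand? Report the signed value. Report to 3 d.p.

-3.725

ΔQ = 1425 − 2720 = -1295; ΔP = 84 − 71 = 13.
Midpoints: P̄ = 77.50, Q̄ = 2072.5.
ε = (ΔQ/ΔP)(P̄/Q̄) = (-1295/13)(77.50/2072.5).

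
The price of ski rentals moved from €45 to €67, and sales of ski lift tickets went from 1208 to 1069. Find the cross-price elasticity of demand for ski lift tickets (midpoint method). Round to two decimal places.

-0.31

ΔQ_x = 1069 − 1208 = -139; ΔP_y = 67 − 45 = 22.
Midpoints: P̄_y = 56.00, Q̄_x = 1138.5.
ε_xy = (ΔQ_x/ΔP_y)(P̄_y/Q̄_x) = (-139/22)(56.00/1138.5).
ε_xy < 0, so the goods are complements.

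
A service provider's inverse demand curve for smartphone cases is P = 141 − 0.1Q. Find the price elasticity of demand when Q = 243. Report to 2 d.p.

At Q = 243, P = 141 − 0.1(243) = 116.70.
dP/dQ = −0.1, so dQ/dP = 1/(−0.1) = -10.000.
ε = (dQ/dP)(P/Q) = (-10.000)(116.70/243).

-4.80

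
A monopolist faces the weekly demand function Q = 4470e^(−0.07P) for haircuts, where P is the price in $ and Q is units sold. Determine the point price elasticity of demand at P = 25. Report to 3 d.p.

-1.750

At P = 25, Q = 776.770.
dQ/dP = −0.07·4470e^(−0.07P) = −0.07Q = -54.374.
ε = (dQ/dP)(P/Q) = (-54.374)(25/776.770).
|ε| > 1, so demand is elastic at this price.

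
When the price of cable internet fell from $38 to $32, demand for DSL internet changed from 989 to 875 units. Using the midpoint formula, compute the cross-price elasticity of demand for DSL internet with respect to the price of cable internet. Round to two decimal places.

0.71

ΔQ_x = 875 − 989 = -114; ΔP_y = 32 − 38 = -6.
Midpoints: P̄_y = 35.00, Q̄_x = 932.0.
ε_xy = (ΔQ_x/ΔP_y)(P̄_y/Q̄_x) = (-114/-6)(35.00/932.0).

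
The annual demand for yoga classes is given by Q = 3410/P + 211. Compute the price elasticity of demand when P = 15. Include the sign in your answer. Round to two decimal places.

At P = 15, Q = 438.333.
dQ/dP = −3410/P² = -15.156.
ε = (dQ/dP)(P/Q) = (-15.156)(15/438.333).
|ε| < 1, so demand is inelastic at this price.

-0.52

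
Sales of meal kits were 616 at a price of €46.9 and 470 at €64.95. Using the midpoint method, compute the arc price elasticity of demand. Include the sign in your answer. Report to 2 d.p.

ΔQ = 470 − 616 = -146; ΔP = 64.95 − 46.9 = 18.05.
Midpoints: P̄ = 55.92, Q̄ = 543.0.
ε = (ΔQ/ΔP)(P̄/Q̄) = (-146/18.05)(55.92/543.0).

-0.83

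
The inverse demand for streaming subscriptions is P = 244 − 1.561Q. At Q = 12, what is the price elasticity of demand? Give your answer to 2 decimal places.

At Q = 12, P = 244 − 1.561(12) = 225.27.
dP/dQ = −1.561, so dQ/dP = 1/(−1.561) = -0.641.
ε = (dQ/dP)(P/Q) = (-0.641)(225.27/12).

-12.03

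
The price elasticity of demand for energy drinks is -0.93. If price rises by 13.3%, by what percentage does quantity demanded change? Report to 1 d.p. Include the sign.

-12.4%

%ΔQ ≈ ε × %ΔP = (-0.93)(13.3%) = -12.37%.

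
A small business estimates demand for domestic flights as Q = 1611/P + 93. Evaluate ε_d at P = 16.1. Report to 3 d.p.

-0.518

At P = 16.1, Q = 193.062.
dQ/dP = −1611/P² = -6.215.
ε = (dQ/dP)(P/Q) = (-6.215)(16.1/193.062).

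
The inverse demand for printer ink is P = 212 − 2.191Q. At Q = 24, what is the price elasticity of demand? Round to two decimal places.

At Q = 24, P = 212 − 2.191(24) = 159.42.
dP/dQ = −2.191, so dQ/dP = 1/(−2.191) = -0.456.
ε = (dQ/dP)(P/Q) = (-0.456)(159.42/24).

-3.03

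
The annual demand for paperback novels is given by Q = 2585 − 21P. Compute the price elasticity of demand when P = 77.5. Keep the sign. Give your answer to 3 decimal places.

-1.700

At P = 77.5, Q = 957.500.
dQ/dP = −21.
ε = (dQ/dP)(P/Q) = (-21)(77.5/957.500).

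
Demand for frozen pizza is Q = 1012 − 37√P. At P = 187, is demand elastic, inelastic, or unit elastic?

inelastic

Q = 506.033, dQ/dP = -1.353.
ε = (dQ/dP)(P/Q) ≈ -0.500.
|ε| = 0.50 < 1.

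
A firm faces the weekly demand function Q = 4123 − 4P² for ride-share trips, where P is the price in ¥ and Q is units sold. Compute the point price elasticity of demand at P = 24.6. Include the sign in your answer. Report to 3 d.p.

-2.844

At P = 24.6, Q = 1702.360.
dQ/dP = −8P = -196.800.
ε = (dQ/dP)(P/Q) = (-196.800)(24.6/1702.360).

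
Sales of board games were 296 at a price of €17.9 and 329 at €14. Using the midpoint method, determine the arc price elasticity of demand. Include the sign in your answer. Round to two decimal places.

ΔQ = 329 − 296 = 33; ΔP = 14 − 17.9 = -3.9.
Midpoints: P̄ = 15.95, Q̄ = 312.5.
ε = (ΔQ/ΔP)(P̄/Q̄) = (33/-3.9)(15.95/312.5).

-0.43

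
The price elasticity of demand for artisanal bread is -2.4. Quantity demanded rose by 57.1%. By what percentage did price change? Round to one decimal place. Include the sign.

-23.8%

%ΔP ≈ %ΔQ / ε = (57.1%)/(-2.4) = -23.79%.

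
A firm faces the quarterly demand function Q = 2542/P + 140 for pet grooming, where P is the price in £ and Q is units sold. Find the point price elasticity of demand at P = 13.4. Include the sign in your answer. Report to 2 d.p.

-0.58

At P = 13.4, Q = 329.701.
dQ/dP = −2542/P² = -14.157.
ε = (dQ/dP)(P/Q) = (-14.157)(13.4/329.701).
|ε| < 1, so demand is inelastic at this price.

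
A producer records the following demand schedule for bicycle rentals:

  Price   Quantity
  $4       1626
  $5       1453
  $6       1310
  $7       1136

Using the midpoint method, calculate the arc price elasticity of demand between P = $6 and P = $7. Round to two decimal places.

At P = 6, Q = 1310; at P = 7, Q = 1136.
ΔQ = -174, ΔP = 1. Midpoints: P̄ = 6.50, Q̄ = 1223.0.
ε = (ΔQ/ΔP)(P̄/Q̄) = (-174/1)(6.50/1223.0).

-0.92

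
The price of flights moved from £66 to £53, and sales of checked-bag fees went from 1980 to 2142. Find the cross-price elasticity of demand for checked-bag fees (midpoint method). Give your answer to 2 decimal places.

-0.36

ΔQ_x = 2142 − 1980 = 162; ΔP_y = 53 − 66 = -13.
Midpoints: P̄_y = 59.50, Q̄_x = 2061.0.
ε_xy = (ΔQ_x/ΔP_y)(P̄_y/Q̄_x) = (162/-13)(59.50/2061.0).
ε_xy < 0, so the goods are complements.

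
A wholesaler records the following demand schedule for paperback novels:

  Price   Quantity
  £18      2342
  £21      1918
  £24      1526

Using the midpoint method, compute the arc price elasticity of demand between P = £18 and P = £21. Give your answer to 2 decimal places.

At P = 18, Q = 2342; at P = 21, Q = 1918.
ΔQ = -424, ΔP = 3. Midpoints: P̄ = 19.50, Q̄ = 2130.0.
ε = (ΔQ/ΔP)(P̄/Q̄) = (-424/3)(19.50/2130.0).

-1.29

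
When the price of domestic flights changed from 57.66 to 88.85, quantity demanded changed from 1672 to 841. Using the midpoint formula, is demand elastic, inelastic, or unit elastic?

elastic

Arc ε ≈ -1.553.
|ε| = 1.55 > 1.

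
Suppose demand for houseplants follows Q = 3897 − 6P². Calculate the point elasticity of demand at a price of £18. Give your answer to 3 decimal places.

-1.991

At P = 18, Q = 1953.
dQ/dP = −12P = -216.
ε = (dQ/dP)(P/Q) = (-216)(18/1953).
|ε| > 1, so demand is elastic at this price.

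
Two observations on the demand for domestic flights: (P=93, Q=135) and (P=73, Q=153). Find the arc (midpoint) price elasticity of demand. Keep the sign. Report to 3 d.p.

-0.519

ΔQ = 153 − 135 = 18; ΔP = 73 − 93 = -20.
Midpoints: P̄ = 83.00, Q̄ = 144.0.
ε = (ΔQ/ΔP)(P̄/Q̄) = (18/-20)(83.00/144.0).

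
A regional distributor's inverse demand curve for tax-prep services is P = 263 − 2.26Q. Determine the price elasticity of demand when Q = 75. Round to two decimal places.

At Q = 75, P = 263 − 2.26(75) = 93.50.
dP/dQ = −2.26, so dQ/dP = 1/(−2.26) = -0.442.
ε = (dQ/dP)(P/Q) = (-0.442)(93.50/75).

-0.55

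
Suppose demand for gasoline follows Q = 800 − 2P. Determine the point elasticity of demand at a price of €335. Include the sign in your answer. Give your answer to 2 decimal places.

-5.15

At P = 335, Q = 130.
dQ/dP = −2.
ε = (dQ/dP)(P/Q) = (-2)(335/130).
|ε| > 1, so demand is elastic at this price.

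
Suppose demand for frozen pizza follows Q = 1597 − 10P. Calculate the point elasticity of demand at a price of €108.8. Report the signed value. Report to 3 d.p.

At P = 108.8, Q = 509.
dQ/dP = −10.
ε = (dQ/dP)(P/Q) = (-10)(108.8/509).
|ε| > 1, so demand is elastic at this price.

-2.138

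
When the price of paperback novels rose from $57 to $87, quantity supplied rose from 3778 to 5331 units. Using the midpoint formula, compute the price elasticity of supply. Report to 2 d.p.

ΔQ = 5331 − 3778 = 1553; ΔP = 87 − 57 = 30.
Midpoints: P̄ = 72.00, Q̄ = 4554.5.
ε_s = (ΔQ/ΔP)(P̄/Q̄) = (1553/30)(72.00/4554.5).

0.82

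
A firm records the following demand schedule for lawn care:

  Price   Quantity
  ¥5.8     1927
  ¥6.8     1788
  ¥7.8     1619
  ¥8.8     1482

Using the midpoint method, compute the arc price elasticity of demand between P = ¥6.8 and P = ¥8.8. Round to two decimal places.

At P = 6.8, Q = 1788; at P = 8.8, Q = 1482.
ΔQ = -306, ΔP = 2.0. Midpoints: P̄ = 7.80, Q̄ = 1635.0.
ε = (ΔQ/ΔP)(P̄/Q̄) = (-306/2.0)(7.80/1635.0).

-0.73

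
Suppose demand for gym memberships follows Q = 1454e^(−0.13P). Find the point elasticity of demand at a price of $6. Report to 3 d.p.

At P = 6, Q = 666.522.
dQ/dP = −0.13·1454e^(−0.13P) = −0.13Q = -86.648.
ε = (dQ/dP)(P/Q) = (-86.648)(6/666.522).

-0.780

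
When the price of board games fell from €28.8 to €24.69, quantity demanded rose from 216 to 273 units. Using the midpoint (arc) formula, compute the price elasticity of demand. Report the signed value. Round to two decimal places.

-1.52

ΔQ = 273 − 216 = 57; ΔP = 24.69 − 28.8 = -4.11.
Midpoints: P̄ = 26.75, Q̄ = 244.5.
ε = (ΔQ/ΔP)(P̄/Q̄) = (57/-4.11)(26.75/244.5).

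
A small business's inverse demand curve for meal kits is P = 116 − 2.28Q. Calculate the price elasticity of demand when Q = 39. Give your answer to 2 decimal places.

At Q = 39, P = 116 − 2.28(39) = 27.08.
dP/dQ = −2.28, so dQ/dP = 1/(−2.28) = -0.439.
ε = (dQ/dP)(P/Q) = (-0.439)(27.08/39).

-0.30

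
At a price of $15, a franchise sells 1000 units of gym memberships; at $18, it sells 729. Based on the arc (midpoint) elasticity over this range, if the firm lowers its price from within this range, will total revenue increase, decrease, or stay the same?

Arc ε = (-271/3)(16.50/864.5) ≈ -1.724.
|ε| = 1.72 > 1, so demand is elastic. A price cut therefore raises total revenue.

increase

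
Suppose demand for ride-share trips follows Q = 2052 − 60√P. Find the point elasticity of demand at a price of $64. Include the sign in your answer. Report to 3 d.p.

-0.153

At P = 64, Q = 1572.
dQ/dP = −60/(2√P) = -3.750.
ε = (dQ/dP)(P/Q) = (-3.750)(64/1572).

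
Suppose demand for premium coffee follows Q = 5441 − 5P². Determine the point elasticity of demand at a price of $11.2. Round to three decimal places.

At P = 11.2, Q = 4813.800.
dQ/dP = −10P = -112.
ε = (dQ/dP)(P/Q) = (-112)(11.2/4813.800).
|ε| < 1, so demand is inelastic at this price.

-0.261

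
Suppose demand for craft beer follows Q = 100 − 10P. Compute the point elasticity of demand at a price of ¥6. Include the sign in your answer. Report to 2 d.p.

-1.50

At P = 6, Q = 40.
dQ/dP = −10.
ε = (dQ/dP)(P/Q) = (-10)(6/40).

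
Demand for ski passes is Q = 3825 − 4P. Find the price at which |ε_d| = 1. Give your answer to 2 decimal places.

478.13

For linear demand Q = a − bP, ε = −bP/(a − bP). |ε| = 1 when bP = a − bP, i.e. P = a/(2b).
P = 3825/(2·4) = 3825/8 = 478.1250.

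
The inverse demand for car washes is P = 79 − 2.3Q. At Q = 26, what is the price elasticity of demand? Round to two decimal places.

At Q = 26, P = 79 − 2.3(26) = 19.20.
dP/dQ = −2.3, so dQ/dP = 1/(−2.3) = -0.435.
ε = (dQ/dP)(P/Q) = (-0.435)(19.20/26).

-0.32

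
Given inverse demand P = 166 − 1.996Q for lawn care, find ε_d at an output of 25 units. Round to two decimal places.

At Q = 25, P = 166 − 1.996(25) = 116.10.
dP/dQ = −1.996, so dQ/dP = 1/(−1.996) = -0.501.
ε = (dQ/dP)(P/Q) = (-0.501)(116.10/25).

-2.33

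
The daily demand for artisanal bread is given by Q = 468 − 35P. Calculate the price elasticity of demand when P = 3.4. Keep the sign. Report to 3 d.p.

-0.341

At P = 3.4, Q = 349.
dQ/dP = −35.
ε = (dQ/dP)(P/Q) = (-35)(3.4/349).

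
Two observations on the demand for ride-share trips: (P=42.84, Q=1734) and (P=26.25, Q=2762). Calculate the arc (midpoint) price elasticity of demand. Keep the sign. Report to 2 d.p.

-0.95

ΔQ = 2762 − 1734 = 1028; ΔP = 26.25 − 42.84 = -16.59.
Midpoints: P̄ = 34.55, Q̄ = 2248.0.
ε = (ΔQ/ΔP)(P̄/Q̄) = (1028/-16.59)(34.55/2248.0).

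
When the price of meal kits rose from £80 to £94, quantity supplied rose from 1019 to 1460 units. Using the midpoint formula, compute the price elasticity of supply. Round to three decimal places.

2.211

ΔQ = 1460 − 1019 = 441; ΔP = 94 − 80 = 14.
Midpoints: P̄ = 87.00, Q̄ = 1239.5.
ε_s = (ΔQ/ΔP)(P̄/Q̄) = (441/14)(87.00/1239.5).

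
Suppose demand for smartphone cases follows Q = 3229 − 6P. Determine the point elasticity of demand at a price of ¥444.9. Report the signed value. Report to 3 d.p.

-4.770

At P = 444.9, Q = 559.600.
dQ/dP = −6.
ε = (dQ/dP)(P/Q) = (-6)(444.9/559.600).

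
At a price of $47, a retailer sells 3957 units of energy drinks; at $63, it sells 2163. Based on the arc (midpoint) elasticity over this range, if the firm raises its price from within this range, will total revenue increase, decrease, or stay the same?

Arc ε = (-1794/16)(55.00/3060.0) ≈ -2.015.
|ε| = 2.02 > 1, so demand is elastic. A price rise therefore reduces total revenue.

decrease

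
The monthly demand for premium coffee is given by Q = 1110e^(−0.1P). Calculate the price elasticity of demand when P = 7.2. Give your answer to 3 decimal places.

-0.720

At P = 7.2, Q = 540.295.
dQ/dP = −0.1·1110e^(−0.1P) = −0.1Q = -54.030.
ε = (dQ/dP)(P/Q) = (-54.030)(7.2/540.295).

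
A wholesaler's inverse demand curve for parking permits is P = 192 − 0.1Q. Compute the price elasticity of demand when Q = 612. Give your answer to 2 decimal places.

At Q = 612, P = 192 − 0.1(612) = 130.80.
dP/dQ = −0.1, so dQ/dP = 1/(−0.1) = -10.000.
ε = (dQ/dP)(P/Q) = (-10.000)(130.80/612).

-2.14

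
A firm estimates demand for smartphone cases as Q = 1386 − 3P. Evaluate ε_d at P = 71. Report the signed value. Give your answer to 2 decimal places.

-0.18

At P = 71, Q = 1173.
dQ/dP = −3.
ε = (dQ/dP)(P/Q) = (-3)(71/1173).
|ε| < 1, so demand is inelastic at this price.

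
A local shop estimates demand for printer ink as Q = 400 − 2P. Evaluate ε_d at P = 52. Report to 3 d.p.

-0.351

At P = 52, Q = 296.
dQ/dP = −2.
ε = (dQ/dP)(P/Q) = (-2)(52/296).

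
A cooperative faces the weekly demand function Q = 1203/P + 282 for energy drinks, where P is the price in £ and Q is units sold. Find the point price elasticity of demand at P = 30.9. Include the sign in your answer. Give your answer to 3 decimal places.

At P = 30.9, Q = 320.932.
dQ/dP = −1203/P² = -1.260.
ε = (dQ/dP)(P/Q) = (-1.260)(30.9/320.932).
|ε| < 1, so demand is inelastic at this price.

-0.121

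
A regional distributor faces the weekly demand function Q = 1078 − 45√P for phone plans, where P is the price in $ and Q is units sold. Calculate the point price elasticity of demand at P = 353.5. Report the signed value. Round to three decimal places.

At P = 353.5, Q = 231.928.
dQ/dP = −45/(2√P) = -1.197.
ε = (dQ/dP)(P/Q) = (-1.197)(353.5/231.928).

-1.824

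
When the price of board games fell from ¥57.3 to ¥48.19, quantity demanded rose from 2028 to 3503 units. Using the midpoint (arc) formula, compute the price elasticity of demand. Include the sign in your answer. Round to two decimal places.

-3.09

ΔQ = 3503 − 2028 = 1475; ΔP = 48.19 − 57.3 = -9.11.
Midpoints: P̄ = 52.74, Q̄ = 2765.5.
ε = (ΔQ/ΔP)(P̄/Q̄) = (1475/-9.11)(52.74/2765.5).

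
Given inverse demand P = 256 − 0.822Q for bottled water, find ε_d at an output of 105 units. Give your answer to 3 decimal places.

At Q = 105, P = 256 − 0.822(105) = 169.69.
dP/dQ = −0.822, so dQ/dP = 1/(−0.822) = -1.217.
ε = (dQ/dP)(P/Q) = (-1.217)(169.69/105).

-1.966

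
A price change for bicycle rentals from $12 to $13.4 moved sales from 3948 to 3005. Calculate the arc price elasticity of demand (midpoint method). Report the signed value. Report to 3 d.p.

-2.461

ΔQ = 3005 − 3948 = -943; ΔP = 13.4 − 12 = 1.4.
Midpoints: P̄ = 12.70, Q̄ = 3476.5.
ε = (ΔQ/ΔP)(P̄/Q̄) = (-943/1.4)(12.70/3476.5).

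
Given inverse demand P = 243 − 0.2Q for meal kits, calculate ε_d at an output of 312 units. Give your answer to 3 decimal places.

At Q = 312, P = 243 − 0.2(312) = 180.60.
dP/dQ = −0.2, so dQ/dP = 1/(−0.2) = -5.000.
ε = (dQ/dP)(P/Q) = (-5.000)(180.60/312).

-2.894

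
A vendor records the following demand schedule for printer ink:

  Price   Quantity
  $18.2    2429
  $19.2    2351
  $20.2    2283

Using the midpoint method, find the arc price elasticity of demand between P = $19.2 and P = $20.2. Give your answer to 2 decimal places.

At P = 19.2, Q = 2351; at P = 20.2, Q = 2283.
ΔQ = -68, ΔP = 1.0. Midpoints: P̄ = 19.70, Q̄ = 2317.0.
ε = (ΔQ/ΔP)(P̄/Q̄) = (-68/1.0)(19.70/2317.0).

-0.58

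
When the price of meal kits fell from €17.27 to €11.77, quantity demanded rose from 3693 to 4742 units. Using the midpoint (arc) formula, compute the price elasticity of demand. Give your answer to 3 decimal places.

ΔQ = 4742 − 3693 = 1049; ΔP = 11.77 − 17.27 = -5.5.
Midpoints: P̄ = 14.52, Q̄ = 4217.5.
ε = (ΔQ/ΔP)(P̄/Q̄) = (1049/-5.5)(14.52/4217.5).

-0.657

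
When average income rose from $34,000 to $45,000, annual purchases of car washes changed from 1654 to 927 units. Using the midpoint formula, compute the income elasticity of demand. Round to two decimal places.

ΔQ = -727, ΔI = 11000. Midpoints: Ī = 39,500, Q̄ = 1290.5.
ε_I = (ΔQ/ΔI)(Ī/Q̄) = (-727/11000)(39500/1290.5).
ε_I < 0, so the good is inferior.

-2.02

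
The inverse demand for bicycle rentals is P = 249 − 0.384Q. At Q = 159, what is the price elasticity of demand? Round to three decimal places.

-3.078

At Q = 159, P = 249 − 0.384(159) = 187.94.
dP/dQ = −0.384, so dQ/dP = 1/(−0.384) = -2.604.
ε = (dQ/dP)(P/Q) = (-2.604)(187.94/159).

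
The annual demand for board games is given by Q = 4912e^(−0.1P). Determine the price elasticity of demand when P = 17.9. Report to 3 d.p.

-1.790

At P = 17.9, Q = 820.108.
dQ/dP = −0.1·4912e^(−0.1P) = −0.1Q = -82.011.
ε = (dQ/dP)(P/Q) = (-82.011)(17.9/820.108).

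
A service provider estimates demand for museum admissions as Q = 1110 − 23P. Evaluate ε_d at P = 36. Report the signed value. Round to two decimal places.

At P = 36, Q = 282.
dQ/dP = −23.
ε = (dQ/dP)(P/Q) = (-23)(36/282).

-2.94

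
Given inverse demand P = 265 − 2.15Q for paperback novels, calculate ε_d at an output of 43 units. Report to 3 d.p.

At Q = 43, P = 265 − 2.15(43) = 172.55.
dP/dQ = −2.15, so dQ/dP = 1/(−2.15) = -0.465.
ε = (dQ/dP)(P/Q) = (-0.465)(172.55/43).

-1.866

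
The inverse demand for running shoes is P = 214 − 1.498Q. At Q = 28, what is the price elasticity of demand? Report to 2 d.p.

-4.10

At Q = 28, P = 214 − 1.498(28) = 172.06.
dP/dQ = −1.498, so dQ/dP = 1/(−1.498) = -0.668.
ε = (dQ/dP)(P/Q) = (-0.668)(172.06/28).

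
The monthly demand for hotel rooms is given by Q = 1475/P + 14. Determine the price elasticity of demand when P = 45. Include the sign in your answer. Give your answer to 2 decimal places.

At P = 45, Q = 46.778.
dQ/dP = −1475/P² = -0.728.
ε = (dQ/dP)(P/Q) = (-0.728)(45/46.778).
|ε| < 1, so demand is inelastic at this price.

-0.70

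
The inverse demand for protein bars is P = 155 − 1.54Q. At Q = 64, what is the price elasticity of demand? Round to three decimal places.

At Q = 64, P = 155 − 1.54(64) = 56.44.
dP/dQ = −1.54, so dQ/dP = 1/(−1.54) = -0.649.
ε = (dQ/dP)(P/Q) = (-0.649)(56.44/64).

-0.573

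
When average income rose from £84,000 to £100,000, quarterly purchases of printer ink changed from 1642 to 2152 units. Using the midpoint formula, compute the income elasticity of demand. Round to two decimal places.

1.55

ΔQ = 510, ΔI = 16000. Midpoints: Ī = 92,000, Q̄ = 1897.0.
ε_I = (ΔQ/ΔI)(Ī/Q̄) = (510/16000)(92000/1897.0).
ε_I > 0, so the good is normal.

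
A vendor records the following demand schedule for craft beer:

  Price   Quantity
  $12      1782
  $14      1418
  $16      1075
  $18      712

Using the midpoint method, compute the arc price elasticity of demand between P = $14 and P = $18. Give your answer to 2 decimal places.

-2.65

At P = 14, Q = 1418; at P = 18, Q = 712.
ΔQ = -706, ΔP = 4. Midpoints: P̄ = 16.00, Q̄ = 1065.0.
ε = (ΔQ/ΔP)(P̄/Q̄) = (-706/4)(16.00/1065.0).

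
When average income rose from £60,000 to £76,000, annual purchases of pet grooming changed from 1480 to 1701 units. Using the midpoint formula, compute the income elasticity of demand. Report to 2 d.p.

0.59

ΔQ = 221, ΔI = 16000. Midpoints: Ī = 68,000, Q̄ = 1590.5.
ε_I = (ΔQ/ΔI)(Ī/Q̄) = (221/16000)(68000/1590.5).
ε_I > 0, so the good is normal.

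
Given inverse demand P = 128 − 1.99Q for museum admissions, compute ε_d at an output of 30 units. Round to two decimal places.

At Q = 30, P = 128 − 1.99(30) = 68.30.
dP/dQ = −1.99, so dQ/dP = 1/(−1.99) = -0.503.
ε = (dQ/dP)(P/Q) = (-0.503)(68.30/30).

-1.14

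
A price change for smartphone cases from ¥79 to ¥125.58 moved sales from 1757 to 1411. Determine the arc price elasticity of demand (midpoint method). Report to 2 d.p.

ΔQ = 1411 − 1757 = -346; ΔP = 125.58 − 79 = 46.58.
Midpoints: P̄ = 102.29, Q̄ = 1584.0.
ε = (ΔQ/ΔP)(P̄/Q̄) = (-346/46.58)(102.29/1584.0).

-0.48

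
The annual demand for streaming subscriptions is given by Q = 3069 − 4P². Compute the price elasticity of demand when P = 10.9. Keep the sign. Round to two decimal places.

-0.37

At P = 10.9, Q = 2593.760.
dQ/dP = −8P = -87.200.
ε = (dQ/dP)(P/Q) = (-87.200)(10.9/2593.760).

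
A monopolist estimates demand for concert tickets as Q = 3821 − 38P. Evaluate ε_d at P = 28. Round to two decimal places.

-0.39

At P = 28, Q = 2757.
dQ/dP = −38.
ε = (dQ/dP)(P/Q) = (-38)(28/2757).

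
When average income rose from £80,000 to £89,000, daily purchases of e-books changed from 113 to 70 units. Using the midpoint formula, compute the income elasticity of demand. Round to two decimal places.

ΔQ = -43, ΔI = 9000. Midpoints: Ī = 84,500, Q̄ = 91.5.
ε_I = (ΔQ/ΔI)(Ī/Q̄) = (-43/9000)(84500/91.5).

-4.41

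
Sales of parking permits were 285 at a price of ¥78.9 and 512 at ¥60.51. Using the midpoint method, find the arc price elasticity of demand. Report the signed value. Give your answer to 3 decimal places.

ΔQ = 512 − 285 = 227; ΔP = 60.51 − 78.9 = -18.39.
Midpoints: P̄ = 69.70, Q̄ = 398.5.
ε = (ΔQ/ΔP)(P̄/Q̄) = (227/-18.39)(69.70/398.5).

-2.159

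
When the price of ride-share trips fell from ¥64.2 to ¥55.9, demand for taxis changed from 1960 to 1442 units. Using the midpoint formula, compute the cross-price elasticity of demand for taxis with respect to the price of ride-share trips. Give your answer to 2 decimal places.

ΔQ_x = 1442 − 1960 = -518; ΔP_y = 55.9 − 64.2 = -8.3.
Midpoints: P̄_y = 60.05, Q̄_x = 1701.0.
ε_xy = (ΔQ_x/ΔP_y)(P̄_y/Q̄_x) = (-518/-8.3)(60.05/1701.0).
ε_xy > 0, so the goods are substitutes.

2.20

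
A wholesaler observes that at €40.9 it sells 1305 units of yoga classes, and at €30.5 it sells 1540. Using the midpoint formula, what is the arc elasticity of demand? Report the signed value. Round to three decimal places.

-0.567

ΔQ = 1540 − 1305 = 235; ΔP = 30.5 − 40.9 = -10.4.
Midpoints: P̄ = 35.70, Q̄ = 1422.5.
ε = (ΔQ/ΔP)(P̄/Q̄) = (235/-10.4)(35.70/1422.5).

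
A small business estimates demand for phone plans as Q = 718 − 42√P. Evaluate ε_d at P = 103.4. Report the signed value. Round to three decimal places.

-0.734

At P = 103.4, Q = 290.920.
dQ/dP = −42/(2√P) = -2.065.
ε = (dQ/dP)(P/Q) = (-2.065)(103.4/290.920).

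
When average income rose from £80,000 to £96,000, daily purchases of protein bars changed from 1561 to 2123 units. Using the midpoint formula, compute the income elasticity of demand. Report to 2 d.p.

ΔQ = 562, ΔI = 16000. Midpoints: Ī = 88,000, Q̄ = 1842.0.
ε_I = (ΔQ/ΔI)(Ī/Q̄) = (562/16000)(88000/1842.0).

1.68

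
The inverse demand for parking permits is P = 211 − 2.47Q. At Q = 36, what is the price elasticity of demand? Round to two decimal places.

At Q = 36, P = 211 − 2.47(36) = 122.08.
dP/dQ = −2.47, so dQ/dP = 1/(−2.47) = -0.405.
ε = (dQ/dP)(P/Q) = (-0.405)(122.08/36).

-1.37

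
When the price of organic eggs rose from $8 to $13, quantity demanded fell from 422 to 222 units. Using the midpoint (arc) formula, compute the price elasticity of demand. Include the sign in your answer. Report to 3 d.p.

-1.304

ΔQ = 222 − 422 = -200; ΔP = 13 − 8 = 5.
Midpoints: P̄ = 10.50, Q̄ = 322.0.
ε = (ΔQ/ΔP)(P̄/Q̄) = (-200/5)(10.50/322.0).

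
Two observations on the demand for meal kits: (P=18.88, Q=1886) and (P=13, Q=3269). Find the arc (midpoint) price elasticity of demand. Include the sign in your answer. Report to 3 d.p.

-1.455

ΔQ = 3269 − 1886 = 1383; ΔP = 13 − 18.88 = -5.88.
Midpoints: P̄ = 15.94, Q̄ = 2577.5.
ε = (ΔQ/ΔP)(P̄/Q̄) = (1383/-5.88)(15.94/2577.5).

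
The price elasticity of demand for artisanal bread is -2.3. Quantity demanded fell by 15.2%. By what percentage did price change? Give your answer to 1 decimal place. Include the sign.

%ΔP ≈ %ΔQ / ε = (-15.2%)/(-2.3) = 6.61%.

6.6%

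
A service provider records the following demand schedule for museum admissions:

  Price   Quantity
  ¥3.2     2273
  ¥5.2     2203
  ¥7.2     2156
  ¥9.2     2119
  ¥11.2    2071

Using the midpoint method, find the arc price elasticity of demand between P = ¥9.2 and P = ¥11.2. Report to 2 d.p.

-0.12

At P = 9.2, Q = 2119; at P = 11.2, Q = 2071.
ΔQ = -48, ΔP = 2.0. Midpoints: P̄ = 10.20, Q̄ = 2095.0.
ε = (ΔQ/ΔP)(P̄/Q̄) = (-48/2.0)(10.20/2095.0).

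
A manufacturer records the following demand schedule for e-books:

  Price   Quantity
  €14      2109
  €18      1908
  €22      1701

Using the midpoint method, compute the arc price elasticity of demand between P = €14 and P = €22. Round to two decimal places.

-0.48

At P = 14, Q = 2109; at P = 22, Q = 1701.
ΔQ = -408, ΔP = 8. Midpoints: P̄ = 18.00, Q̄ = 1905.0.
ε = (ΔQ/ΔP)(P̄/Q̄) = (-408/8)(18.00/1905.0).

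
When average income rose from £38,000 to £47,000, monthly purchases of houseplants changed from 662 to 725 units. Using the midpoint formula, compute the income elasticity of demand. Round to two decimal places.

0.43

ΔQ = 63, ΔI = 9000. Midpoints: Ī = 42,500, Q̄ = 693.5.
ε_I = (ΔQ/ΔI)(Ī/Q̄) = (63/9000)(42500/693.5).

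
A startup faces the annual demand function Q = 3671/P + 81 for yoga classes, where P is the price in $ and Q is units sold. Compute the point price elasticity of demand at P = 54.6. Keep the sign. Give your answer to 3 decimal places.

At P = 54.6, Q = 148.234.
dQ/dP = −3671/P² = -1.231.
ε = (dQ/dP)(P/Q) = (-1.231)(54.6/148.234).
|ε| < 1, so demand is inelastic at this price.

-0.454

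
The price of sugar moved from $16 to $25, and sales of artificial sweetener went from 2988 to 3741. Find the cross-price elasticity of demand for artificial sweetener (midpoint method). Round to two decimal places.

ΔQ_x = 3741 − 2988 = 753; ΔP_y = 25 − 16 = 9.
Midpoints: P̄_y = 20.50, Q̄_x = 3364.5.
ε_xy = (ΔQ_x/ΔP_y)(P̄_y/Q̄_x) = (753/9)(20.50/3364.5).

0.51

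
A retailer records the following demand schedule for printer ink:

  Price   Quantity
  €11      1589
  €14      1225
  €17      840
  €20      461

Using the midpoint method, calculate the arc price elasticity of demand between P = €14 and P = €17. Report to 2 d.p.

At P = 14, Q = 1225; at P = 17, Q = 840.
ΔQ = -385, ΔP = 3. Midpoints: P̄ = 15.50, Q̄ = 1032.5.
ε = (ΔQ/ΔP)(P̄/Q̄) = (-385/3)(15.50/1032.5).

-1.93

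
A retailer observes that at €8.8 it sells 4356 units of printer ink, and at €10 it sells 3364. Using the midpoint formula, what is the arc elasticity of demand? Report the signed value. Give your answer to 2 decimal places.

ΔQ = 3364 − 4356 = -992; ΔP = 10 − 8.8 = 1.2.
Midpoints: P̄ = 9.40, Q̄ = 3860.0.
ε = (ΔQ/ΔP)(P̄/Q̄) = (-992/1.2)(9.40/3860.0).

-2.01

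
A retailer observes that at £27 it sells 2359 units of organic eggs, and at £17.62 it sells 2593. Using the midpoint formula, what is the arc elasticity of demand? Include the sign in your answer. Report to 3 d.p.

-0.225

ΔQ = 2593 − 2359 = 234; ΔP = 17.62 − 27 = -9.38.
Midpoints: P̄ = 22.31, Q̄ = 2476.0.
ε = (ΔQ/ΔP)(P̄/Q̄) = (234/-9.38)(22.31/2476.0).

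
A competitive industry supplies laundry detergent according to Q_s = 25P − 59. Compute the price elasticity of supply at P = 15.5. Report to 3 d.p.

At P = 15.5, Q_s = 328.50.
dQ_s/dP = 25.
ε_s = (dQ_s/dP)(P/Q_s) = (25)(15.5/328.50).

1.180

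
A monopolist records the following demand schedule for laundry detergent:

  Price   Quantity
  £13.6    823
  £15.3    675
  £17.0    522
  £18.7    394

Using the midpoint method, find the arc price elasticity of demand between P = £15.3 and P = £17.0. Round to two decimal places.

At P = 15.3, Q = 675; at P = 17.0, Q = 522.
ΔQ = -153, ΔP = 1.7. Midpoints: P̄ = 16.15, Q̄ = 598.5.
ε = (ΔQ/ΔP)(P̄/Q̄) = (-153/1.7)(16.15/598.5).

-2.43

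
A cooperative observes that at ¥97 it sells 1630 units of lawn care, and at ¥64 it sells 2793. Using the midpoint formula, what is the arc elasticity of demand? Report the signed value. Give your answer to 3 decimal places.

ΔQ = 2793 − 1630 = 1163; ΔP = 64 − 97 = -33.
Midpoints: P̄ = 80.50, Q̄ = 2211.5.
ε = (ΔQ/ΔP)(P̄/Q̄) = (1163/-33)(80.50/2211.5).

-1.283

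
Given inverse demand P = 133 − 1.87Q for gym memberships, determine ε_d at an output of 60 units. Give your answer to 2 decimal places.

-0.19

At Q = 60, P = 133 − 1.87(60) = 20.80.
dP/dQ = −1.87, so dQ/dP = 1/(−1.87) = -0.535.
ε = (dQ/dP)(P/Q) = (-0.535)(20.80/60).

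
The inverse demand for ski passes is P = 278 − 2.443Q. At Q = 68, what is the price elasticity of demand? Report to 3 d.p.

At Q = 68, P = 278 − 2.443(68) = 111.88.
dP/dQ = −2.443, so dQ/dP = 1/(−2.443) = -0.409.
ε = (dQ/dP)(P/Q) = (-0.409)(111.88/68).

-0.673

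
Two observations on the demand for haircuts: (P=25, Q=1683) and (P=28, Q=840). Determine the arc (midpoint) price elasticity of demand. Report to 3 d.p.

-5.903

ΔQ = 840 − 1683 = -843; ΔP = 28 − 25 = 3.
Midpoints: P̄ = 26.50, Q̄ = 1261.5.
ε = (ΔQ/ΔP)(P̄/Q̄) = (-843/3)(26.50/1261.5).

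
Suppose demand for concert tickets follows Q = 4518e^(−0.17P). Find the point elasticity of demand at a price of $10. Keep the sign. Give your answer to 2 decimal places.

-1.70

At P = 10, Q = 825.364.
dQ/dP = −0.17·4518e^(−0.17P) = −0.17Q = -140.312.
ε = (dQ/dP)(P/Q) = (-140.312)(10/825.364).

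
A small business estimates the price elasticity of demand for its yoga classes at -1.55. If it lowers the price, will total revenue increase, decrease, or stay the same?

increase

|ε| = 1.55 > 1, so demand is elastic. A price cut therefore raises total revenue.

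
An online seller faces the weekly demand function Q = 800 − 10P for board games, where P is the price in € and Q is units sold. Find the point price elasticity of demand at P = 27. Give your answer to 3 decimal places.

-0.509

At P = 27, Q = 530.
dQ/dP = −10.
ε = (dQ/dP)(P/Q) = (-10)(27/530).
|ε| < 1, so demand is inelastic at this price.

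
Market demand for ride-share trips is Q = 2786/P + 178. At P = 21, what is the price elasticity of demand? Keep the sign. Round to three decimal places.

-0.427

At P = 21, Q = 310.667.
dQ/dP = −2786/P² = -6.317.
ε = (dQ/dP)(P/Q) = (-6.317)(21/310.667).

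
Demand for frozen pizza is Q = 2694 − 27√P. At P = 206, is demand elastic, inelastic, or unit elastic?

Q = 2306.477, dQ/dP = -0.941.
ε = (dQ/dP)(P/Q) ≈ -0.084.
|ε| = 0.08 < 1.

inelastic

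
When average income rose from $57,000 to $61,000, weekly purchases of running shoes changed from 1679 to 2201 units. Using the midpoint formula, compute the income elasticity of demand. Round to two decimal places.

ΔQ = 522, ΔI = 4000. Midpoints: Ī = 59,000, Q̄ = 1940.0.
ε_I = (ΔQ/ΔI)(Ī/Q̄) = (522/4000)(59000/1940.0).
ε_I > 0, so the good is normal.

3.97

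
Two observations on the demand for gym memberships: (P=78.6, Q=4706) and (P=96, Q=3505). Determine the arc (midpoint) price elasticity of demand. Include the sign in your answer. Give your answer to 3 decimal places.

-1.468

ΔQ = 3505 − 4706 = -1201; ΔP = 96 − 78.6 = 17.4.
Midpoints: P̄ = 87.30, Q̄ = 4105.5.
ε = (ΔQ/ΔP)(P̄/Q̄) = (-1201/17.4)(87.30/4105.5).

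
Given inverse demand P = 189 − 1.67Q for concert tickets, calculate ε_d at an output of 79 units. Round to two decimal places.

-0.43

At Q = 79, P = 189 − 1.67(79) = 57.07.
dP/dQ = −1.67, so dQ/dP = 1/(−1.67) = -0.599.
ε = (dQ/dP)(P/Q) = (-0.599)(57.07/79).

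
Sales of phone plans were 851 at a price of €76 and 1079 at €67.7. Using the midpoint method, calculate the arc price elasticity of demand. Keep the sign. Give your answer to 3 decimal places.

ΔQ = 1079 − 851 = 228; ΔP = 67.7 − 76 = -8.3.
Midpoints: P̄ = 71.85, Q̄ = 965.0.
ε = (ΔQ/ΔP)(P̄/Q̄) = (228/-8.3)(71.85/965.0).

-2.045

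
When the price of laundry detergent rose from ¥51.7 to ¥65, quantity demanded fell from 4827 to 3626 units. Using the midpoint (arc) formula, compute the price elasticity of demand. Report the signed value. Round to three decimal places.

-1.247

ΔQ = 3626 − 4827 = -1201; ΔP = 65 − 51.7 = 13.3.
Midpoints: P̄ = 58.35, Q̄ = 4226.5.
ε = (ΔQ/ΔP)(P̄/Q̄) = (-1201/13.3)(58.35/4226.5).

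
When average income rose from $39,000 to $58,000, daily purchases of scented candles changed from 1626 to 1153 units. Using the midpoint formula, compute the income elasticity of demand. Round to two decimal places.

-0.87

ΔQ = -473, ΔI = 19000. Midpoints: Ī = 48,500, Q̄ = 1389.5.
ε_I = (ΔQ/ΔI)(Ī/Q̄) = (-473/19000)(48500/1389.5).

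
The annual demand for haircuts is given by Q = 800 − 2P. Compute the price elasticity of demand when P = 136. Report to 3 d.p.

-0.515

At P = 136, Q = 528.
dQ/dP = −2.
ε = (dQ/dP)(P/Q) = (-2)(136/528).
|ε| < 1, so demand is inelastic at this price.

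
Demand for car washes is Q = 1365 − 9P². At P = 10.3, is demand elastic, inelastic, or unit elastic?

elastic

Q = 410.190, dQ/dP = -185.400.
ε = (dQ/dP)(P/Q) ≈ -4.655.
|ε| = 4.66 > 1.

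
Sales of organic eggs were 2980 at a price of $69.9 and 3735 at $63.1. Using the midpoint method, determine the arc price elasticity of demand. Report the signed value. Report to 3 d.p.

ΔQ = 3735 − 2980 = 755; ΔP = 63.1 − 69.9 = -6.8.
Midpoints: P̄ = 66.50, Q̄ = 3357.5.
ε = (ΔQ/ΔP)(P̄/Q̄) = (755/-6.8)(66.50/3357.5).

-2.199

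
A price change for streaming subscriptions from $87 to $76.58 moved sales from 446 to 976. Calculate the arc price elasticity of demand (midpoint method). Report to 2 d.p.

ΔQ = 976 − 446 = 530; ΔP = 76.58 − 87 = -10.42.
Midpoints: P̄ = 81.79, Q̄ = 711.0.
ε = (ΔQ/ΔP)(P̄/Q̄) = (530/-10.42)(81.79/711.0).

-5.85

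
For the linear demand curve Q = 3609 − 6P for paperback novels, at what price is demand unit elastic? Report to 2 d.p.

For linear demand Q = a − bP, ε = −bP/(a − bP). |ε| = 1 when bP = a − bP, i.e. P = a/(2b).
P = 3609/(2·6) = 3609/12 = 300.7500.

300.75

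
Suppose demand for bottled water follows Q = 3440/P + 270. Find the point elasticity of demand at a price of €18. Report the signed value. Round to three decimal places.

-0.414

At P = 18, Q = 461.111.
dQ/dP = −3440/P² = -10.617.
ε = (dQ/dP)(P/Q) = (-10.617)(18/461.111).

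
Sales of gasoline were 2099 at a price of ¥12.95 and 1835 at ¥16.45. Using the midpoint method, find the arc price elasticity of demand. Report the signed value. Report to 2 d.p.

ΔQ = 1835 − 2099 = -264; ΔP = 16.45 − 12.95 = 3.5.
Midpoints: P̄ = 14.70, Q̄ = 1967.0.
ε = (ΔQ/ΔP)(P̄/Q̄) = (-264/3.5)(14.70/1967.0).

-0.56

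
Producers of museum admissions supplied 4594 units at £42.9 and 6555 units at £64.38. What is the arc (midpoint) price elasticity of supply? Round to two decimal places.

ΔQ = 6555 − 4594 = 1961; ΔP = 64.38 − 42.9 = 21.48.
Midpoints: P̄ = 53.64, Q̄ = 5574.5.
ε_s = (ΔQ/ΔP)(P̄/Q̄) = (1961/21.48)(53.64/5574.5).

0.88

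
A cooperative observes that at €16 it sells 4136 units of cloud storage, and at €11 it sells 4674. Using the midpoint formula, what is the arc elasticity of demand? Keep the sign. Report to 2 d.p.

-0.33

ΔQ = 4674 − 4136 = 538; ΔP = 11 − 16 = -5.
Midpoints: P̄ = 13.50, Q̄ = 4405.0.
ε = (ΔQ/ΔP)(P̄/Q̄) = (538/-5)(13.50/4405.0).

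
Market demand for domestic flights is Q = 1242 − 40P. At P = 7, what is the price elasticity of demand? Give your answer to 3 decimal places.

-0.291

At P = 7, Q = 962.
dQ/dP = −40.
ε = (dQ/dP)(P/Q) = (-40)(7/962).
|ε| < 1, so demand is inelastic at this price.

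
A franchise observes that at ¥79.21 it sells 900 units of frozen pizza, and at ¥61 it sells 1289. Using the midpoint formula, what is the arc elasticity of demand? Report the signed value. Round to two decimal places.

-1.37

ΔQ = 1289 − 900 = 389; ΔP = 61 − 79.21 = -18.21.
Midpoints: P̄ = 70.10, Q̄ = 1094.5.
ε = (ΔQ/ΔP)(P̄/Q̄) = (389/-18.21)(70.10/1094.5).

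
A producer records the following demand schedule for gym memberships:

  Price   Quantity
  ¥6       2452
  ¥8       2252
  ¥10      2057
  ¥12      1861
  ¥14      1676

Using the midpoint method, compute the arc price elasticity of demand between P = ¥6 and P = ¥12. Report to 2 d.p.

-0.41

At P = 6, Q = 2452; at P = 12, Q = 1861.
ΔQ = -591, ΔP = 6. Midpoints: P̄ = 9.00, Q̄ = 2156.5.
ε = (ΔQ/ΔP)(P̄/Q̄) = (-591/6)(9.00/2156.5).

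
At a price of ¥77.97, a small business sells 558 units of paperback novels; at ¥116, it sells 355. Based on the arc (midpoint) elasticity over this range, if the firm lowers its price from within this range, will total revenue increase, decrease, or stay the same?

increase

Arc ε = (-203/38.03)(96.98/456.5) ≈ -1.134.
|ε| = 1.13 > 1, so demand is elastic. A price cut therefore raises total revenue.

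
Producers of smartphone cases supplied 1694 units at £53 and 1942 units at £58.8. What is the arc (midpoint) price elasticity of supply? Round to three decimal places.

1.315

ΔQ = 1942 − 1694 = 248; ΔP = 58.8 − 53 = 5.8.
Midpoints: P̄ = 55.90, Q̄ = 1818.0.
ε_s = (ΔQ/ΔP)(P̄/Q̄) = (248/5.8)(55.90/1818.0).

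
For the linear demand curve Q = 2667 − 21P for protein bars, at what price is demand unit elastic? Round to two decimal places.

63.50

For linear demand Q = a − bP, ε = −bP/(a − bP). |ε| = 1 when bP = a − bP, i.e. P = a/(2b).
P = 2667/(2·21) = 2667/42 = 63.5000.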